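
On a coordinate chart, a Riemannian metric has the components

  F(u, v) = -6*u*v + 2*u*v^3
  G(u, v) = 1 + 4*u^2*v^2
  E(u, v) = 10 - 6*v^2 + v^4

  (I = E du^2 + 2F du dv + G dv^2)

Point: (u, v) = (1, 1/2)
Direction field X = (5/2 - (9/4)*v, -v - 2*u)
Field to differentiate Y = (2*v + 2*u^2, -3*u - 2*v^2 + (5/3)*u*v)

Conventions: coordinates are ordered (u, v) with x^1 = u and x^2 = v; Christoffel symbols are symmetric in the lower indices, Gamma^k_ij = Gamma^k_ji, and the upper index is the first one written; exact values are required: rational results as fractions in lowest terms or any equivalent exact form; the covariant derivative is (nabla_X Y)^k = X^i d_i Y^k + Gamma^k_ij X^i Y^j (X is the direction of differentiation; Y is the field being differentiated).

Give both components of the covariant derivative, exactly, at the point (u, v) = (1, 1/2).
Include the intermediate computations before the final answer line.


E = 137/16, F = -11/4, G = 2 at the point
E_u = 0, E_v = -11/2, F_u = -11/4, F_v = -9/2, G_u = 2, G_v = 4
EG - F^2 = 153/16;  g^inv = (16/153) * [[2, 11/4], [11/4, 137/16]]
first-kind symbols [ij,l] = (1/2)(d_i g_jl + d_j g_il - d_l g_ij): [uu,u] = E_u/2 = 0, [uu,v] = F_u - E_v/2 = 0, [uv,u] = E_v/2 = -11/4, [uv,v] = G_u/2 = 1, [vv,u] = F_v - G_u/2 = -11/2, [vv,v] = G_v/2 = 2
Gamma^u_ij = (G*[ij,u] - F*[ij,v])/(EG - F^2), Gamma^v_ij = (E*[ij,v] - F*[ij,u])/(EG - F^2)
Gamma_uuu = 0, Gamma_uuv = -44/153, Gamma_uvv = -88/153, Gamma_vuu = 0, Gamma_vuv = 16/153, Gamma_vvv = 32/153
X = (11/8, -5/2), Y = (3, -8/3) at the point

Answer: (nabla_X Y)^u = -113/918, (nabla_X Y)^v = -14095/7344


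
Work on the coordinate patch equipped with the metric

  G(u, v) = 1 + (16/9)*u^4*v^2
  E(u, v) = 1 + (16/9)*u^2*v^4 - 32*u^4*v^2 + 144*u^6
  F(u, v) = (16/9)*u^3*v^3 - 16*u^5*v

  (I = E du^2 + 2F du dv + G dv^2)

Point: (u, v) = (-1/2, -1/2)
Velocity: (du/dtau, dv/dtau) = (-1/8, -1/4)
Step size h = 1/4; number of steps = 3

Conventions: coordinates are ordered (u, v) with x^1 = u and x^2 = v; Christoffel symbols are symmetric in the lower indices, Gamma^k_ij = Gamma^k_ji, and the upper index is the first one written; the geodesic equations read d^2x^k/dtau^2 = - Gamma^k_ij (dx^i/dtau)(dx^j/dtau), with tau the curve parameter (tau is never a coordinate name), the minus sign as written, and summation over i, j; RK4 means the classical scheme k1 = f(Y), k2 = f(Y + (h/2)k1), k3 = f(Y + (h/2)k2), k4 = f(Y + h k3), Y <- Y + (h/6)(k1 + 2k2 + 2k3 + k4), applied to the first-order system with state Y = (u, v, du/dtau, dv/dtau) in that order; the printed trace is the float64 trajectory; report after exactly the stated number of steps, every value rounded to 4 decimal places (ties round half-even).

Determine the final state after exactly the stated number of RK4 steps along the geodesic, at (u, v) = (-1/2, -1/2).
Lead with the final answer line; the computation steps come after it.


Answer: u = -0.5858, v = -0.6886, du/dtau = -0.1060, dv/dtau = -0.2526

f(Y) = (du/dtau, dv/dtau, -Gamma^u_ij Y'^i Y'^j, -Gamma^v_ij Y'^i Y'^j) with the Gammas evaluated at the stage position; h = 0.250000; intermediate values shown to 6 dp
step 0: u = -0.5000, v = -0.5000, du/dtau = -0.1250, dv/dtau = -0.2500
step 1:
  k1: at (u, v) = (-0.500000, -0.500000), (du/dtau, dv/dtau) = (-0.125000, -0.250000); Gamma_uuu = -4.118812, Gamma_uuv = 0.316832, Gamma_uvv = 0.158416, Gamma_vuu = 0.514851, Gamma_vuv = -0.039604, Gamma_vvv = -0.019802; k1 = (-0.125000, -0.250000, 0.034653, -0.004332)
  k2: at (u, v) = (-0.515625, -0.531250), (du/dtau, dv/dtau) = (-0.120668, -0.250541); Gamma_uuu = -4.247814, Gamma_uuv = 0.337455, Gamma_uvv = 0.163765, Gamma_vuu = 0.551307, Gamma_vuv = -0.043797, Gamma_vvv = -0.021254; k2 = (-0.120668, -0.250541, 0.031168, -0.004045)
  k3: at (u, v) = (-0.515084, -0.531318), (du/dtau, dv/dtau) = (-0.121104, -0.250506); Gamma_uuu = -4.243665, Gamma_uuv = 0.337555, Gamma_uvv = 0.163621, Gamma_vuu = 0.551591, Gamma_vuv = -0.043875, Gamma_vvv = -0.021267; k3 = (-0.121104, -0.250506, 0.031490, -0.004093)
  k4: at (u, v) = (-0.530276, -0.562626), (du/dtau, dv/dtau) = (-0.117128, -0.251023); Gamma_uuu = -4.344905, Gamma_uuv = 0.356337, Gamma_uvv = 0.167924, Gamma_vuu = 0.585448, Gamma_vuv = -0.048014, Gamma_vvv = -0.022627; k4 = (-0.117128, -0.251023, 0.028072, -0.003783)
  Y <- Y + (h/6)(k1 + 2k2 + 2k3 + k4): u = -0.5302, v = -0.5626, du/dtau = -0.1172, dv/dtau = -0.2510
step 2:
  k1: at (u, v) = (-0.530236, -0.562630), (du/dtau, dv/dtau) = (-0.117165, -0.251016); Gamma_uuu = -4.344673, Gamma_uuv = 0.356349, Gamma_uvv = 0.167916, Gamma_vuu = 0.585478, Gamma_vuv = -0.048021, Gamma_vvv = -0.022628; k1 = (-0.117165, -0.251016, 0.028101, -0.003787)
  k2: at (u, v) = (-0.544882, -0.594007), (du/dtau, dv/dtau) = (-0.113652, -0.251490); Gamma_uuu = -4.420908, Gamma_uuv = 0.373436, Gamma_uvv = 0.171276, Gamma_vuu = 0.616968, Gamma_vuv = -0.052116, Gamma_vvv = -0.023903; k2 = (-0.113652, -0.251490, 0.024924, -0.003478)
  k3: at (u, v) = (-0.544443, -0.594066), (du/dtau, dv/dtau) = (-0.114049, -0.251451); Gamma_uuu = -4.419045, Gamma_uuv = 0.373648, Gamma_uvv = 0.171218, Gamma_vuu = 0.617438, Gamma_vuv = -0.052207, Gamma_vvv = -0.023923; k3 = (-0.114049, -0.251451, 0.025223, -0.003524)
  k4: at (u, v) = (-0.558749, -0.625493), (du/dtau, dv/dtau) = (-0.110859, -0.251897); Gamma_uuu = -4.476012, Gamma_uuv = 0.389227, Gamma_uvv = 0.173847, Gamma_vuu = 0.646805, Gamma_vuv = -0.056245, Gamma_vvv = -0.025122; k4 = (-0.110859, -0.251897, 0.022240, -0.003214)
  Y <- Y + (h/6)(k1 + 2k2 + 2k3 + k4): u = -0.5587, v = -0.6255, du/dtau = -0.1109, dv/dtau = -0.2519
step 3:
  k1: at (u, v) = (-0.558713, -0.625496), (du/dtau, dv/dtau) = (-0.110889, -0.251892); Gamma_uuu = -4.475910, Gamma_uuv = 0.389249, Gamma_uvv = 0.173844, Gamma_vuu = 0.646850, Gamma_vuv = -0.056253, Gamma_vvv = -0.025124; k1 = (-0.110889, -0.251892, 0.022262, -0.003217)
  k2: at (u, v) = (-0.572574, -0.656983), (du/dtau, dv/dtau) = (-0.108106, -0.252294); Gamma_uuu = -4.516112, Gamma_uuv = 0.403519, Gamma_uvv = 0.175838, Gamma_vuu = 0.674423, Gamma_vuv = -0.060260, Gamma_vvv = -0.026259; k2 = (-0.108106, -0.252294, 0.019575, -0.002923)
  k3: at (u, v) = (-0.572226, -0.657033), (du/dtau, dv/dtau) = (-0.108442, -0.252257); Gamma_uuu = -4.515561, Gamma_uuv = 0.403775, Gamma_uvv = 0.175829, Gamma_vuu = 0.674961, Gamma_vuv = -0.060354, Gamma_vvv = -0.026282; k3 = (-0.108442, -0.252257, 0.019822, -0.002963)
  k4: at (u, v) = (-0.585823, -0.688561), (du/dtau, dv/dtau) = (-0.105933, -0.252632); Gamma_uuu = -4.542759, Gamma_uuv = 0.416842, Gamma_uvv = 0.177323, Gamma_vuu = 0.700852, Gamma_vuv = -0.064310, Gamma_vvv = -0.027357; k4 = (-0.105933, -0.252632, 0.017349, -0.002677)
  Y <- Y + (h/6)(k1 + 2k2 + 2k3 + k4): u = -0.5858, v = -0.6886, du/dtau = -0.1060, dv/dtau = -0.2526


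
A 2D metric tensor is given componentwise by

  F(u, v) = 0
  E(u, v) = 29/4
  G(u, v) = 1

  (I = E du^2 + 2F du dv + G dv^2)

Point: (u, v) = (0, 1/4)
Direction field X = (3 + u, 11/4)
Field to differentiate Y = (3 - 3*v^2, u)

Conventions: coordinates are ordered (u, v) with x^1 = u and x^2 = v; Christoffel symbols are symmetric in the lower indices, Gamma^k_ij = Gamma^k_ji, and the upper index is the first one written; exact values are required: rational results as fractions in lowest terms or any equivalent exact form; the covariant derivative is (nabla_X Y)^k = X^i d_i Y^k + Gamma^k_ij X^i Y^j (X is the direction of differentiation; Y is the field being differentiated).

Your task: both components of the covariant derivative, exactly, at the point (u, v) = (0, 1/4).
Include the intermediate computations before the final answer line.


E = 29/4, F = 0, G = 1 at the point
E_u = 0, E_v = 0, F_u = 0, F_v = 0, G_u = 0, G_v = 0
EG - F^2 = 29/4;  g^inv = (4/29) * [[1, 0], [0, 29/4]]
first-kind symbols [ij,l] = (1/2)(d_i g_jl + d_j g_il - d_l g_ij): [uu,u] = E_u/2 = 0, [uu,v] = F_u - E_v/2 = 0, [uv,u] = E_v/2 = 0, [uv,v] = G_u/2 = 0, [vv,u] = F_v - G_u/2 = 0, [vv,v] = G_v/2 = 0
Gamma^u_ij = (G*[ij,u] - F*[ij,v])/(EG - F^2), Gamma^v_ij = (E*[ij,v] - F*[ij,u])/(EG - F^2)
Gamma_uuu = 0, Gamma_uuv = 0, Gamma_uvv = 0, Gamma_vuu = 0, Gamma_vuv = 0, Gamma_vvv = 0
X = (3, 11/4), Y = (45/16, 0) at the point

Answer: (nabla_X Y)^u = -33/8, (nabla_X Y)^v = 3


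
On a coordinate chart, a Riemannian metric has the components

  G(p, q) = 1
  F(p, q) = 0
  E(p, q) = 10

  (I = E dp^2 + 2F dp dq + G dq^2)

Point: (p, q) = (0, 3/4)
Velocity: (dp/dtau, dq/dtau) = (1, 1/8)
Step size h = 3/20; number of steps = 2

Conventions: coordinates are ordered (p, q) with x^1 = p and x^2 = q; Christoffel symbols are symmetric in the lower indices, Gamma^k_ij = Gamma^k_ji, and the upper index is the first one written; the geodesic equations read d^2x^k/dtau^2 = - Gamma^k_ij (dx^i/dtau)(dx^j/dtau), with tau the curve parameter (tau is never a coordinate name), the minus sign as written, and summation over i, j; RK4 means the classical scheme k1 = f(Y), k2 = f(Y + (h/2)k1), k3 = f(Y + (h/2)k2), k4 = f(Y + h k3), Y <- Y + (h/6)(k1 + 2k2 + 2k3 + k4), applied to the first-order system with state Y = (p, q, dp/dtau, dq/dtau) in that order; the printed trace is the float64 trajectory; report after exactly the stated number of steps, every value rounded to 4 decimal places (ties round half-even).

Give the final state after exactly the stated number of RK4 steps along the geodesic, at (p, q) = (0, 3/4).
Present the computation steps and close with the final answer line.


f(Y) = (dp/dtau, dq/dtau, -Gamma^p_ij Y'^i Y'^j, -Gamma^q_ij Y'^i Y'^j) with the Gammas evaluated at the stage position; h = 0.150000; intermediate values shown to 6 dp
step 0: p = 0.0000, q = 0.7500, dp/dtau = 1.0000, dq/dtau = 0.1250
step 1:
  k1: at (p, q) = (0.000000, 0.750000), (dp/dtau, dq/dtau) = (1.000000, 0.125000); Gamma_ppp = 0.000000, Gamma_ppq = 0.000000, Gamma_pqq = 0.000000, Gamma_qpp = 0.000000, Gamma_qpq = 0.000000, Gamma_qqq = 0.000000; k1 = (1.000000, 0.125000, 0.000000, 0.000000)
  k2: at (p, q) = (0.075000, 0.759375), (dp/dtau, dq/dtau) = (1.000000, 0.125000); Gamma_ppp = 0.000000, Gamma_ppq = 0.000000, Gamma_pqq = 0.000000, Gamma_qpp = 0.000000, Gamma_qpq = 0.000000, Gamma_qqq = 0.000000; k2 = (1.000000, 0.125000, 0.000000, 0.000000)
  k3: at (p, q) = (0.075000, 0.759375), (dp/dtau, dq/dtau) = (1.000000, 0.125000); Gamma_ppp = 0.000000, Gamma_ppq = 0.000000, Gamma_pqq = 0.000000, Gamma_qpp = 0.000000, Gamma_qpq = 0.000000, Gamma_qqq = 0.000000; k3 = (1.000000, 0.125000, 0.000000, 0.000000)
  k4: at (p, q) = (0.150000, 0.768750), (dp/dtau, dq/dtau) = (1.000000, 0.125000); Gamma_ppp = 0.000000, Gamma_ppq = 0.000000, Gamma_pqq = 0.000000, Gamma_qpp = 0.000000, Gamma_qpq = 0.000000, Gamma_qqq = 0.000000; k4 = (1.000000, 0.125000, 0.000000, 0.000000)
  Y <- Y + (h/6)(k1 + 2k2 + 2k3 + k4): p = 0.1500, q = 0.7688, dp/dtau = 1.0000, dq/dtau = 0.1250
step 2:
  k1: at (p, q) = (0.150000, 0.768750), (dp/dtau, dq/dtau) = (1.000000, 0.125000); Gamma_ppp = 0.000000, Gamma_ppq = 0.000000, Gamma_pqq = 0.000000, Gamma_qpp = 0.000000, Gamma_qpq = 0.000000, Gamma_qqq = 0.000000; k1 = (1.000000, 0.125000, 0.000000, 0.000000)
  k2: at (p, q) = (0.225000, 0.778125), (dp/dtau, dq/dtau) = (1.000000, 0.125000); Gamma_ppp = 0.000000, Gamma_ppq = 0.000000, Gamma_pqq = 0.000000, Gamma_qpp = 0.000000, Gamma_qpq = 0.000000, Gamma_qqq = 0.000000; k2 = (1.000000, 0.125000, 0.000000, 0.000000)
  k3: at (p, q) = (0.225000, 0.778125), (dp/dtau, dq/dtau) = (1.000000, 0.125000); Gamma_ppp = 0.000000, Gamma_ppq = 0.000000, Gamma_pqq = 0.000000, Gamma_qpp = 0.000000, Gamma_qpq = 0.000000, Gamma_qqq = 0.000000; k3 = (1.000000, 0.125000, 0.000000, 0.000000)
  k4: at (p, q) = (0.300000, 0.787500), (dp/dtau, dq/dtau) = (1.000000, 0.125000); Gamma_ppp = 0.000000, Gamma_ppq = 0.000000, Gamma_pqq = 0.000000, Gamma_qpp = 0.000000, Gamma_qpq = 0.000000, Gamma_qqq = 0.000000; k4 = (1.000000, 0.125000, 0.000000, 0.000000)
  Y <- Y + (h/6)(k1 + 2k2 + 2k3 + k4): p = 0.3000, q = 0.7875, dp/dtau = 1.0000, dq/dtau = 0.1250

Answer: p = 0.3000, q = 0.7875, dp/dtau = 1.0000, dq/dtau = 0.1250


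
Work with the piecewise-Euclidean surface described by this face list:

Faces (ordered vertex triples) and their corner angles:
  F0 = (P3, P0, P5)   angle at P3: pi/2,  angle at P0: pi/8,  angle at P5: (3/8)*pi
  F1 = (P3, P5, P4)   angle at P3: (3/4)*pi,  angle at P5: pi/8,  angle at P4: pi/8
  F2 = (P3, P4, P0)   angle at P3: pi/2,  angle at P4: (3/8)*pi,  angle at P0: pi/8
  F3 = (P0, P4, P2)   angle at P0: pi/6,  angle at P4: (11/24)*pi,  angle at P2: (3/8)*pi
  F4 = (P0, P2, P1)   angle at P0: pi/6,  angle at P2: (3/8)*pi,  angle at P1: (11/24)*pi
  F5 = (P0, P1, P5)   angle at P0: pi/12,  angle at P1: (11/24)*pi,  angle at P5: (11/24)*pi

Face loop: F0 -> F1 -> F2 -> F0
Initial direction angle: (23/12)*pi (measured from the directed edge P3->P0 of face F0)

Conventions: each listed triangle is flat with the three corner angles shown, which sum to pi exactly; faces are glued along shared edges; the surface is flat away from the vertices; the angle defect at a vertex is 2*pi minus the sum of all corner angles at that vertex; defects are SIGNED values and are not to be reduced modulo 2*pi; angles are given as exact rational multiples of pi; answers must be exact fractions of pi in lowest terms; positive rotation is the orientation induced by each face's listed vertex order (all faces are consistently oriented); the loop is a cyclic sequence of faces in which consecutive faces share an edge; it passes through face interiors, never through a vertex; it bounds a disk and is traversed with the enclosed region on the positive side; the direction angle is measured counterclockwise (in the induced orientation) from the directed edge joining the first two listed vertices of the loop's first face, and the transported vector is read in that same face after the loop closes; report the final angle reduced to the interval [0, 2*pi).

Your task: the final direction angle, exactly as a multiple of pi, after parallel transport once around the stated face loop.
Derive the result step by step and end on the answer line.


enclosed vertex P3: corner angles sum to (7/4)*pi, defect = 2*pi - (7/4)*pi = pi/4
final direction = starting direction + enclosed defect total, reduced mod 2*pi (induced orientation)
final angle = (23/12)*pi + pi/4 = pi/6 (mod 2*pi)

Answer: final direction angle = pi/6


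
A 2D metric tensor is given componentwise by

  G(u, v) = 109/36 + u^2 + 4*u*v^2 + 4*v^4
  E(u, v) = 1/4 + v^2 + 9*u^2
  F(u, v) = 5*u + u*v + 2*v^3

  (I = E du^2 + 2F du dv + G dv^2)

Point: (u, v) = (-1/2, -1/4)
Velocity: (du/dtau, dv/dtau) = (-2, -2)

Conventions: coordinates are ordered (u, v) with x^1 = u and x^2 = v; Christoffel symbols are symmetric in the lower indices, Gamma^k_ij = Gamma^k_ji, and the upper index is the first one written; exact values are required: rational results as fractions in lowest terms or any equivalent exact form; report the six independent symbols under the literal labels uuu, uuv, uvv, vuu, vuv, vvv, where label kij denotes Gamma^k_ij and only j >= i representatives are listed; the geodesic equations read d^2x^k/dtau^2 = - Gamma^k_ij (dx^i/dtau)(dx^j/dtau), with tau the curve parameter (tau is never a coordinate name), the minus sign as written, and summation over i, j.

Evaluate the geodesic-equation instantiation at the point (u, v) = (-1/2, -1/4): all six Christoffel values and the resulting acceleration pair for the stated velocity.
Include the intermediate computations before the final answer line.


E = 41/16, F = -77/32, G = 1825/576 at the point
E_u = -9, E_v = -1/2, F_u = 19/4, F_v = -1/8, G_u = -3/4, G_v = 3/4
EG - F^2 = 2683/1152;  g^inv = (1152/2683) * [[1825/576, 77/32], [77/32, 41/16]]
first-kind symbols [ij,l] = (1/2)(d_i g_jl + d_j g_il - d_l g_ij): [uu,u] = E_u/2 = -9/2, [uu,v] = F_u - E_v/2 = 5, [uv,u] = E_v/2 = -1/4, [uv,v] = G_u/2 = -3/8, [vv,u] = F_v - G_u/2 = 1/4, [vv,v] = G_v/2 = 3/8
Gamma^u_ij = (G*[ij,u] - F*[ij,v])/(EG - F^2), Gamma^v_ij = (E*[ij,v] - F*[ij,u])/(EG - F^2)
Gamma_uuu = -2565/2683, Gamma_uuv = -1952/2683, Gamma_uvv = 1952/2683, Gamma_vuu = 2286/2683, Gamma_vuv = -1800/2683, Gamma_vvv = 1800/2683
d^2u/dtau^2 = -(Gamma_uuu*(-2)^2 + 2*Gamma_uuv*(-2)*(-2) + Gamma_uvv*(-2)^2) = 18068/2683
d^2v/dtau^2 = -(Gamma_vuu*(-2)^2 + 2*Gamma_vuv*(-2)*(-2) + Gamma_vvv*(-2)^2) = -1944/2683

Answer: Gamma_uuu = -2565/2683, Gamma_uuv = -1952/2683, Gamma_uvv = 1952/2683, Gamma_vuu = 2286/2683, Gamma_vuv = -1800/2683, Gamma_vvv = 1800/2683; accelerations (d^2u/dtau^2, d^2v/dtau^2) = (18068/2683, -1944/2683)


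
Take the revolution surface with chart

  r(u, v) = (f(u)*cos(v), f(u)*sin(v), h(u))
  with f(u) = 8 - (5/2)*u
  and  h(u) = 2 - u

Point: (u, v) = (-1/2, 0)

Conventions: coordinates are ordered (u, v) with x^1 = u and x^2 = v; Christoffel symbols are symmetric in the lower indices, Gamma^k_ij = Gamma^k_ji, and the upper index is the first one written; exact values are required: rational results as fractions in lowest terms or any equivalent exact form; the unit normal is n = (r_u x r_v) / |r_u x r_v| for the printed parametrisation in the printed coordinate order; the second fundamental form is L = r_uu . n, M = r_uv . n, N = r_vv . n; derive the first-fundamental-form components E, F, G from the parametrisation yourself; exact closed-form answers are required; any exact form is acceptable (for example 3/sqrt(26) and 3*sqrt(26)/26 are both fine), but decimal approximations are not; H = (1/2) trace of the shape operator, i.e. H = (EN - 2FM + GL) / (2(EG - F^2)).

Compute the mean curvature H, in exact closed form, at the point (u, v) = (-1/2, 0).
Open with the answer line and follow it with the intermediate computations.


Answer: H = -4*sqrt(29)/1073

f = 37/4, f' = -5/2, f'' = 0, h' = -1, h'' = 0
E = 29/4, F = 0, G = 1369/16; answer radicand W^2 = 29/4
unnormalised second-form numerators: l = 0, m = 0, n = -37/4; L = l/sqrt(29/4), and similarly M = m/sqrt(W^2), N = n/sqrt(W^2)
H = (E*n - 2*F*m + G*l) / (2*(EG - F^2)*sqrt(W^2)); E*n - 2*F*m + G*l = -1073/16, EG - F^2 = 39701/64, so H = (-2/37)/sqrt(29/4)


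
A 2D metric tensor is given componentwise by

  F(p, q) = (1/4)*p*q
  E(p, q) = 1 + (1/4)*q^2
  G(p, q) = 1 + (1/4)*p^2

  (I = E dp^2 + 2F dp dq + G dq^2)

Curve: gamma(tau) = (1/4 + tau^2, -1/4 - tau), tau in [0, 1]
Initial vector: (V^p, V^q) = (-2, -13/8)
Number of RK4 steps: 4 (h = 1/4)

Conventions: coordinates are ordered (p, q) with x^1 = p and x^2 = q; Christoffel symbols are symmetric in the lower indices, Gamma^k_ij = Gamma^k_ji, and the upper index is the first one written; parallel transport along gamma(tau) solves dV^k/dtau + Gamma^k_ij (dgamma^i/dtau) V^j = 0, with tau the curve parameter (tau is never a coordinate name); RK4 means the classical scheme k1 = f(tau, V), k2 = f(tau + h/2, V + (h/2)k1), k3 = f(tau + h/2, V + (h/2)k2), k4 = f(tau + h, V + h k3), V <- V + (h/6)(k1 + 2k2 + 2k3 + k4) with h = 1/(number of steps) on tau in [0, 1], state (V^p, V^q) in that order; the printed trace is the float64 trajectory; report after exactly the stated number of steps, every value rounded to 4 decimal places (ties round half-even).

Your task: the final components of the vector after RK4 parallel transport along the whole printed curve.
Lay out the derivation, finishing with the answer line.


gamma'(tau) = (2*tau, -1); f(tau, V)^k = -Gamma^k_ij(gamma(tau)) gamma'^i(tau) V^j; h = 1/4; intermediate values shown to 6 dp
curve data and Christoffel symbols at the stage parameters:
  tau = 0.000000: gamma = (0.250000, -0.250000), gamma' = (0.000000, -1.000000); Gamma_ppp = 0.000000, Gamma_ppq = -0.060606, Gamma_pqq = 0.000000, Gamma_qpp = 0.000000, Gamma_qpq = 0.060606, Gamma_qqq = 0.000000
  tau = 0.125000: gamma = (0.265625, -0.375000), gamma' = (0.250000, -1.000000); Gamma_ppp = 0.000000, Gamma_ppq = -0.089049, Gamma_pqq = 0.000000, Gamma_qpp = 0.000000, Gamma_qpq = 0.063076, Gamma_qqq = 0.000000
  tau = 0.250000: gamma = (0.312500, -0.500000), gamma' = (0.500000, -1.000000); Gamma_ppp = 0.000000, Gamma_ppq = -0.115004, Gamma_pqq = 0.000000, Gamma_qpp = 0.000000, Gamma_qpq = 0.071878, Gamma_qqq = 0.000000
  tau = 0.375000: gamma = (0.390625, -0.625000), gamma' = (0.750000, -1.000000); Gamma_ppp = 0.000000, Gamma_ppq = -0.137568, Gamma_pqq = 0.000000, Gamma_qpp = 0.000000, Gamma_qpq = 0.085980, Gamma_qqq = 0.000000
  tau = 0.500000: gamma = (0.500000, -0.750000), gamma' = (1.000000, -1.000000); Gamma_ppp = 0.000000, Gamma_ppq = -0.155844, Gamma_pqq = 0.000000, Gamma_qpp = 0.000000, Gamma_qpq = 0.103896, Gamma_qqq = 0.000000
  tau = 0.625000: gamma = (0.640625, -0.875000), gamma' = (1.250000, -1.000000); Gamma_ppp = 0.000000, Gamma_ppq = -0.169049, Gamma_pqq = 0.000000, Gamma_qpp = 0.000000, Gamma_qpq = 0.123768, Gamma_qqq = 0.000000
  tau = 0.750000: gamma = (0.812500, -1.000000), gamma' = (1.500000, -1.000000); Gamma_ppp = 0.000000, Gamma_ppq = -0.176674, Gamma_pqq = 0.000000, Gamma_qpp = 0.000000, Gamma_qpq = 0.143547, Gamma_qqq = 0.000000
  tau = 0.875000: gamma = (1.015625, -1.125000), gamma' = (1.750000, -1.000000); Gamma_ppp = 0.000000, Gamma_ppq = -0.178653, Gamma_pqq = 0.000000, Gamma_qpp = 0.000000, Gamma_qpq = 0.161284, Gamma_qqq = 0.000000
  tau = 1.000000: gamma = (1.250000, -1.250000), gamma' = (2.000000, -1.000000); Gamma_ppp = 0.000000, Gamma_ppq = -0.175439, Gamma_pqq = 0.000000, Gamma_qpp = 0.000000, Gamma_qpq = 0.175439, Gamma_qqq = 0.000000
step 0: V^p = -2.0000, V^q = -1.6250
step 1: k1 = (0.121212, -0.121212), k2 = (0.140235, -0.099333), k3 = (0.140084, -0.099226), k4 = (0.131114, -0.081946); V <- V + (h/6)(k1 + 2k2 + 2k3 + k4): V^p = -1.9661, V^q = -1.6500
step 2: k1 = (0.131234, -0.082021), k2 = (0.096920, -0.060575), k3 = (0.097787, -0.061117), k4 = (0.043074, -0.028716); V <- V + (h/6)(k1 + 2k2 + 2k3 + k4): V^p = -1.9426, V^q = -1.6648
step 3: k1 = (0.043305, -0.028870), k2 = (-0.025060, 0.018348), k3 = (-0.022369, 0.016377), k4 = (-0.095895, 0.077914); V <- V + (h/6)(k1 + 2k2 + 2k3 + k4): V^p = -1.9488, V^q = -1.6598
step 4: k1 = (-0.095574, 0.077654), k2 = (-0.165609, 0.149508), k3 = (-0.161237, 0.145561), k4 = (-0.220664, 0.220664); V <- V + (h/6)(k1 + 2k2 + 2k3 + k4): V^p = -1.9892, V^q = -1.6228

Answer: V^p = -1.9892, V^q = -1.6228


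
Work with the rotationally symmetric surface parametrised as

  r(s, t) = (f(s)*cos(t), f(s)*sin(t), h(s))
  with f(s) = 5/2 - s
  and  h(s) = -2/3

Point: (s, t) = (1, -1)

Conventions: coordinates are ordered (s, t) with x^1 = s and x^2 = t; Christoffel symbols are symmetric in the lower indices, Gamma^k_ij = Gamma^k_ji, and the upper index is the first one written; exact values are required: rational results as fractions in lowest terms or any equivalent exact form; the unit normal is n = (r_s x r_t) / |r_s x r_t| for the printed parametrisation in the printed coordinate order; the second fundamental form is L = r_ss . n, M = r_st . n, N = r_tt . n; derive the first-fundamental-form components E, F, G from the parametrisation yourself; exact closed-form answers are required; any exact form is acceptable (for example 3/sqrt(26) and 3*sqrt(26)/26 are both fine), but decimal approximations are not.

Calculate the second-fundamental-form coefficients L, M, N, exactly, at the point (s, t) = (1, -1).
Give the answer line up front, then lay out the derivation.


Answer: L = 0, M = 0, N = 0

f = 3/2, f' = -1, f'' = 0, h' = 0, h'' = 0
E = 1, F = 0, G = 9/4; answer radicand W^2 = 1
unnormalised second-form numerators: l = 0, m = 0, n = 0; L = l/sqrt(1), and similarly M = m/sqrt(W^2), N = n/sqrt(W^2)


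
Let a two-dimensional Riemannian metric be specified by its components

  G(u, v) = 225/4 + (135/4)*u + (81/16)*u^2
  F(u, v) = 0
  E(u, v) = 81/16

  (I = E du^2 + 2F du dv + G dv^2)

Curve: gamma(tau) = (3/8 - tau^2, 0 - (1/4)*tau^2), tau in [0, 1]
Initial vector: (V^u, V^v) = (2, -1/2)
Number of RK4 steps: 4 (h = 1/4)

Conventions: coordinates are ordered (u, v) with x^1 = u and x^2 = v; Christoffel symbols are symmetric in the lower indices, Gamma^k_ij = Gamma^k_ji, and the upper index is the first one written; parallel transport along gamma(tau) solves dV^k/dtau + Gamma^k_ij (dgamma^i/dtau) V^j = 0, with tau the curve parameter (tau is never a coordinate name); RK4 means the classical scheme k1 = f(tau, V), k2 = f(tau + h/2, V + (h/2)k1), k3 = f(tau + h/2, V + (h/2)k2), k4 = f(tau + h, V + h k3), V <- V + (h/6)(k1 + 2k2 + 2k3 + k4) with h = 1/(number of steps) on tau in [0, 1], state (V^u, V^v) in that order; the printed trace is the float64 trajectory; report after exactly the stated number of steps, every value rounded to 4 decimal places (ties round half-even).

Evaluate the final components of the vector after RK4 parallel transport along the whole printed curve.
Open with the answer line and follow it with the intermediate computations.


Answer: V^u = 2.3966, V^v = -0.4806

gamma'(tau) = (-2*tau, -(1/2)*tau); f(tau, V)^k = -Gamma^k_ij(gamma(tau)) gamma'^i(tau) V^j; h = 1/4; intermediate values shown to 6 dp
curve data and Christoffel symbols at the stage parameters:
  tau = 0.000000: gamma = (0.375000, 0.000000), gamma' = (0.000000, 0.000000); Gamma_uuu = 0.000000, Gamma_uuv = 0.000000, Gamma_uvv = -3.708333, Gamma_vuu = 0.000000, Gamma_vuv = 0.269663, Gamma_vvv = 0.000000
  tau = 0.125000: gamma = (0.359375, -0.003906), gamma' = (-0.250000, -0.062500); Gamma_uuu = 0.000000, Gamma_uuv = 0.000000, Gamma_uvv = -3.692708, Gamma_vuu = 0.000000, Gamma_vuv = 0.270804, Gamma_vvv = 0.000000
  tau = 0.250000: gamma = (0.312500, -0.015625), gamma' = (-0.500000, -0.125000); Gamma_uuu = 0.000000, Gamma_uuv = 0.000000, Gamma_uvv = -3.645833, Gamma_vuu = 0.000000, Gamma_vuv = 0.274286, Gamma_vvv = 0.000000
  tau = 0.375000: gamma = (0.234375, -0.035156), gamma' = (-0.750000, -0.187500); Gamma_uuu = 0.000000, Gamma_uuv = 0.000000, Gamma_uvv = -3.567708, Gamma_vuu = 0.000000, Gamma_vuv = 0.280292, Gamma_vvv = 0.000000
  tau = 0.500000: gamma = (0.125000, -0.062500), gamma' = (-1.000000, -0.250000); Gamma_uuu = 0.000000, Gamma_uuv = 0.000000, Gamma_uvv = -3.458333, Gamma_vuu = 0.000000, Gamma_vuv = 0.289157, Gamma_vvv = 0.000000
  tau = 0.625000: gamma = (-0.015625, -0.097656), gamma' = (-1.250000, -0.312500); Gamma_uuu = 0.000000, Gamma_uuv = 0.000000, Gamma_uvv = -3.317708, Gamma_vuu = 0.000000, Gamma_vuv = 0.301413, Gamma_vvv = 0.000000
  tau = 0.750000: gamma = (-0.187500, -0.140625), gamma' = (-1.500000, -0.375000); Gamma_uuu = 0.000000, Gamma_uuv = 0.000000, Gamma_uvv = -3.145833, Gamma_vuu = 0.000000, Gamma_vuv = 0.317881, Gamma_vvv = 0.000000
  tau = 0.875000: gamma = (-0.390625, -0.191406), gamma' = (-1.750000, -0.437500); Gamma_uuu = 0.000000, Gamma_uuv = 0.000000, Gamma_uvv = -2.942708, Gamma_vuu = 0.000000, Gamma_vuv = 0.339823, Gamma_vvv = 0.000000
  tau = 1.000000: gamma = (-0.625000, -0.250000), gamma' = (-2.000000, -0.500000); Gamma_uuu = 0.000000, Gamma_uuv = 0.000000, Gamma_uvv = -2.708333, Gamma_vuu = 0.000000, Gamma_vuv = 0.369231, Gamma_vvv = 0.000000
step 0: V^u = 2.0000, V^v = -0.5000
step 1: k1 = (0.000000, 0.000000), k2 = (0.115397, 0.000000), k3 = (0.115397, 0.000244), k4 = (0.227837, 0.000997); V <- V + (h/6)(k1 + 2k2 + 2k3 + k4): V^u = 2.0287, V^v = -0.4999
step 2: k1 = (0.227836, 0.000993), k2 = (0.334348, 0.003046), k3 = (0.334177, 0.003799), k4 = (0.431417, 0.008408); V <- V + (h/6)(k1 + 2k2 + 2k3 + k4): V^u = 2.1119, V^v = -0.4990
step 3: k1 = (0.431406, 0.008386), k2 = (0.516243, 0.016401), k3 = (0.515205, 0.017777), k4 = (0.583393, 0.031301); V <- V + (h/6)(k1 + 2k2 + 2k3 + k4): V^u = 2.2401, V^v = -0.4945
step 4: k1 = (0.583325, 0.031261), k2 = (0.631573, 0.052153), k3 = (0.628210, 0.054603), k4 = (0.651115, 0.087489); V <- V + (h/6)(k1 + 2k2 + 2k3 + k4): V^u = 2.3966, V^v = -0.4806


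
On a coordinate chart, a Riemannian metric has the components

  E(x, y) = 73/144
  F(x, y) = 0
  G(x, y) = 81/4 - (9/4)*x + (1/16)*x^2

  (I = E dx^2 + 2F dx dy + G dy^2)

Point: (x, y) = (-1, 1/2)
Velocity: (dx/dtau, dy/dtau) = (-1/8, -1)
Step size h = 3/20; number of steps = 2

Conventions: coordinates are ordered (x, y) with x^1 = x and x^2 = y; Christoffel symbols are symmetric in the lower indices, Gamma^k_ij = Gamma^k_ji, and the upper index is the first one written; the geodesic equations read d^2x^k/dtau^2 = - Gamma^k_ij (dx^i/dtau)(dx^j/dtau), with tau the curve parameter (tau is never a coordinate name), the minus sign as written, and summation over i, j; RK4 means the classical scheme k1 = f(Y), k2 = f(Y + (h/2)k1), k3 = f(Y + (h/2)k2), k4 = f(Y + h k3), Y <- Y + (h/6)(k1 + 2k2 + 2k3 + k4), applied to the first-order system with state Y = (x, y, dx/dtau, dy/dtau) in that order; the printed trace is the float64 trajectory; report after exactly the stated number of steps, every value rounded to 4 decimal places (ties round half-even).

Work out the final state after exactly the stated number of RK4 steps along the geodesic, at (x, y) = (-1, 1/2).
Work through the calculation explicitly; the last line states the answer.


f(Y) = (dx/dtau, dy/dtau, -Gamma^x_ij Y'^i Y'^j, -Gamma^y_ij Y'^i Y'^j) with the Gammas evaluated at the stage position; h = 0.150000; intermediate values shown to 6 dp
step 0: x = -1.0000, y = 0.5000, dx/dtau = -0.1250, dy/dtau = -1.0000
step 1:
  k1: at (x, y) = (-1.000000, 0.500000), (dx/dtau, dy/dtau) = (-0.125000, -1.000000); Gamma_xxx = 0.000000, Gamma_xxy = 0.000000, Gamma_xyy = 2.342466, Gamma_yxx = 0.000000, Gamma_yxy = -0.052632, Gamma_yyy = 0.000000; k1 = (-0.125000, -1.000000, -2.342466, 0.013158)
  k2: at (x, y) = (-1.009375, 0.425000), (dx/dtau, dy/dtau) = (-0.300685, -0.999013); Gamma_xxx = 0.000000, Gamma_xxy = 0.000000, Gamma_xyy = 2.343622, Gamma_yxx = 0.000000, Gamma_yxy = -0.052606, Gamma_yyy = 0.000000; k2 = (-0.300685, -0.999013, -2.338998, 0.031604)
  k3: at (x, y) = (-1.022551, 0.425074), (dx/dtau, dy/dtau) = (-0.300425, -0.997630); Gamma_xxx = 0.000000, Gamma_xxy = 0.000000, Gamma_xyy = 2.345246, Gamma_yxx = 0.000000, Gamma_yxy = -0.052569, Gamma_yyy = 0.000000; k3 = (-0.300425, -0.997630, -2.334141, 0.031511)
  k4: at (x, y) = (-1.045064, 0.350356), (dx/dtau, dy/dtau) = (-0.475121, -0.995273); Gamma_xxx = 0.000000, Gamma_xxy = 0.000000, Gamma_xyy = 2.348022, Gamma_yxx = 0.000000, Gamma_yxy = -0.052507, Gamma_yyy = 0.000000; k4 = (-0.475121, -0.995273, -2.325877, 0.049659)
  Y <- Y + (h/6)(k1 + 2k2 + 2k3 + k4): x = -1.0451, y = 0.3503, dx/dtau = -0.4754, dy/dtau = -0.9953
step 2:
  k1: at (x, y) = (-1.045059, 0.350286), (dx/dtau, dy/dtau) = (-0.475366, -0.995274); Gamma_xxx = 0.000000, Gamma_xxy = 0.000000, Gamma_xyy = 2.348021, Gamma_yxx = 0.000000, Gamma_yxy = -0.052507, Gamma_yyy = 0.000000; k1 = (-0.475366, -0.995274, -2.325879, 0.049684)
  k2: at (x, y) = (-1.080711, 0.275640), (dx/dtau, dy/dtau) = (-0.649806, -0.991547); Gamma_xxx = 0.000000, Gamma_xxy = 0.000000, Gamma_xyy = 2.352416, Gamma_yxx = 0.000000, Gamma_yxy = -0.052409, Gamma_yyy = 0.000000; k2 = (-0.649806, -0.991547, -2.312817, 0.067536)
  k3: at (x, y) = (-1.093794, 0.275920), (dx/dtau, dy/dtau) = (-0.648827, -0.990209); Gamma_xxx = 0.000000, Gamma_xxy = 0.000000, Gamma_xyy = 2.354029, Gamma_yxx = 0.000000, Gamma_yxy = -0.052373, Gamma_yyy = 0.000000; k3 = (-0.648827, -0.990209, -2.308157, 0.067297)
  k4: at (x, y) = (-1.142383, 0.201755), (dx/dtau, dy/dtau) = (-0.821589, -0.985179); Gamma_xxx = 0.000000, Gamma_xxy = 0.000000, Gamma_xyy = 2.360020, Gamma_yxx = 0.000000, Gamma_yxy = -0.052240, Gamma_yyy = 0.000000; k4 = (-0.821589, -0.985179, -2.290584, 0.084568)
  Y <- Y + (h/6)(k1 + 2k2 + 2k3 + k4): x = -1.1424, y = 0.2017, dx/dtau = -0.8218, dy/dtau = -0.9852

Answer: x = -1.1424, y = 0.2017, dx/dtau = -0.8218, dy/dtau = -0.9852


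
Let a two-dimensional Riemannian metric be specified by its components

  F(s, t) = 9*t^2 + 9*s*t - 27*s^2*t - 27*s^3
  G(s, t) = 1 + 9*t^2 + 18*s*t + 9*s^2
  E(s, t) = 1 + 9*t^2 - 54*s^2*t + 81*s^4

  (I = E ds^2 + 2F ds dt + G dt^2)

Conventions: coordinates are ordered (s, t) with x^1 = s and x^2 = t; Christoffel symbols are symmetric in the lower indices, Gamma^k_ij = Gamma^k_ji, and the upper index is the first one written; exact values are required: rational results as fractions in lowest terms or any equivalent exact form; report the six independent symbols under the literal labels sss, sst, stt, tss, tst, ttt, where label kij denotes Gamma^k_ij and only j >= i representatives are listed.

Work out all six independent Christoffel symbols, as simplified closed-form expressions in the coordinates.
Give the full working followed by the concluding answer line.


E = 1 + 9*t^2 - 54*s^2*t + 81*s^4; F = 9*t^2 + 9*s*t - 27*s^2*t - 27*s^3; G = 1 + 9*t^2 + 18*s*t + 9*s^2
Gamma^k_ij = (1/2) g^{kl} (d_i g_jl + d_j g_il - d_l g_ij), with g^inv = (1/(EG-F^2)) [[G, -F], [-F, E]]
first partials: E_s = -108*s*t + 324*s^3, E_t = 18*t - 54*s^2, F_s = 9*t - 54*s*t - 81*s^2, F_t = 18*t + 9*s - 27*s^2, G_s = 18*t + 18*s, G_t = 18*t + 18*s
D = EG - F^2 = 1 + 18*t^2 + 18*s*t + 9*s^2 - 54*s^2*t + 81*s^4
expanded: Gamma^s_ss = (G E_s - 2F F_s + F E_t)/(2D), Gamma^s_st = (G E_t - F G_s)/(2D), Gamma^s_tt = (2G F_t - G G_s - F G_t)/(2D), Gamma^t_ss = (2E F_s - E E_t - F E_s)/(2D), Gamma^t_st = (E G_s - F E_t)/(2D), Gamma^t_tt = (E G_t - 2F F_t + F G_s)/(2D); substitute and cancel common factors

Answer: Gamma_sss = (162*s^3 - 54*s*t)/(81*s^4 - 54*s^2*t + 9*s^2 + 18*s*t + 18*t^2 + 1), Gamma_sst = (-27*s^2 + 9*t)/(81*s^4 - 54*s^2*t + 9*s^2 + 18*s*t + 18*t^2 + 1), Gamma_stt = (-27*s^2 + 9*t)/(81*s^4 - 54*s^2*t + 9*s^2 + 18*s*t + 18*t^2 + 1), Gamma_tss = (-54*s^2 - 54*s*t)/(81*s^4 - 54*s^2*t + 9*s^2 + 18*s*t + 18*t^2 + 1), Gamma_tst = (9*s + 9*t)/(81*s^4 - 54*s^2*t + 9*s^2 + 18*s*t + 18*t^2 + 1), Gamma_ttt = (9*s + 9*t)/(81*s^4 - 54*s^2*t + 9*s^2 + 18*s*t + 18*t^2 + 1)


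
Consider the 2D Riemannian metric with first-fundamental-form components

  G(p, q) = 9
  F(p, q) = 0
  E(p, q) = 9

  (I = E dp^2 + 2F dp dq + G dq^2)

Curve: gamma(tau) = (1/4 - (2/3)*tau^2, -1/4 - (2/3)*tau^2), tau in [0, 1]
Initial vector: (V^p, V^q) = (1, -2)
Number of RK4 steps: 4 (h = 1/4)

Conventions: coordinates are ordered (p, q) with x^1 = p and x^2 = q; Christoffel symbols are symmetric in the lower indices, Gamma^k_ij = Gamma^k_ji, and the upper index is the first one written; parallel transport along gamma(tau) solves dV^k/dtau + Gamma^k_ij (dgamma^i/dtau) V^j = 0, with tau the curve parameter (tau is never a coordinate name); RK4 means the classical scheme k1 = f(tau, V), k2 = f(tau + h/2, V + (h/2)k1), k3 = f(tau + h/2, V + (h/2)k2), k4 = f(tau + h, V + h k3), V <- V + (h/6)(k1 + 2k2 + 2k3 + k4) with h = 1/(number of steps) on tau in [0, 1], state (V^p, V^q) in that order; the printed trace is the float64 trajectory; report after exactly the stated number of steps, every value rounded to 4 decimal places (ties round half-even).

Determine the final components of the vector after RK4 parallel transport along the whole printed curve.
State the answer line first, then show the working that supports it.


Answer: V^p = 1.0000, V^q = -2.0000

gamma'(tau) = (-(4/3)*tau, -(4/3)*tau); f(tau, V)^k = -Gamma^k_ij(gamma(tau)) gamma'^i(tau) V^j; h = 1/4; intermediate values shown to 6 dp
curve data and Christoffel symbols at the stage parameters:
  tau = 0.000000: gamma = (0.250000, -0.250000), gamma' = (0.000000, 0.000000); Gamma_ppp = 0.000000, Gamma_ppq = 0.000000, Gamma_pqq = 0.000000, Gamma_qpp = 0.000000, Gamma_qpq = 0.000000, Gamma_qqq = 0.000000
  tau = 0.125000: gamma = (0.239583, -0.260417), gamma' = (-0.166667, -0.166667); Gamma_ppp = 0.000000, Gamma_ppq = 0.000000, Gamma_pqq = 0.000000, Gamma_qpp = 0.000000, Gamma_qpq = 0.000000, Gamma_qqq = 0.000000
  tau = 0.250000: gamma = (0.208333, -0.291667), gamma' = (-0.333333, -0.333333); Gamma_ppp = 0.000000, Gamma_ppq = 0.000000, Gamma_pqq = 0.000000, Gamma_qpp = 0.000000, Gamma_qpq = 0.000000, Gamma_qqq = 0.000000
  tau = 0.375000: gamma = (0.156250, -0.343750), gamma' = (-0.500000, -0.500000); Gamma_ppp = 0.000000, Gamma_ppq = 0.000000, Gamma_pqq = 0.000000, Gamma_qpp = 0.000000, Gamma_qpq = 0.000000, Gamma_qqq = 0.000000
  tau = 0.500000: gamma = (0.083333, -0.416667), gamma' = (-0.666667, -0.666667); Gamma_ppp = 0.000000, Gamma_ppq = 0.000000, Gamma_pqq = 0.000000, Gamma_qpp = 0.000000, Gamma_qpq = 0.000000, Gamma_qqq = 0.000000
  tau = 0.625000: gamma = (-0.010417, -0.510417), gamma' = (-0.833333, -0.833333); Gamma_ppp = 0.000000, Gamma_ppq = 0.000000, Gamma_pqq = 0.000000, Gamma_qpp = 0.000000, Gamma_qpq = 0.000000, Gamma_qqq = 0.000000
  tau = 0.750000: gamma = (-0.125000, -0.625000), gamma' = (-1.000000, -1.000000); Gamma_ppp = 0.000000, Gamma_ppq = 0.000000, Gamma_pqq = 0.000000, Gamma_qpp = 0.000000, Gamma_qpq = 0.000000, Gamma_qqq = 0.000000
  tau = 0.875000: gamma = (-0.260417, -0.760417), gamma' = (-1.166667, -1.166667); Gamma_ppp = 0.000000, Gamma_ppq = 0.000000, Gamma_pqq = 0.000000, Gamma_qpp = 0.000000, Gamma_qpq = 0.000000, Gamma_qqq = 0.000000
  tau = 1.000000: gamma = (-0.416667, -0.916667), gamma' = (-1.333333, -1.333333); Gamma_ppp = 0.000000, Gamma_ppq = 0.000000, Gamma_pqq = 0.000000, Gamma_qpp = 0.000000, Gamma_qpq = 0.000000, Gamma_qqq = 0.000000
step 0: V^p = 1.0000, V^q = -2.0000
step 1: k1 = (0.000000, 0.000000), k2 = (0.000000, 0.000000), k3 = (0.000000, 0.000000), k4 = (0.000000, 0.000000); V <- V + (h/6)(k1 + 2k2 + 2k3 + k4): V^p = 1.0000, V^q = -2.0000
step 2: k1 = (0.000000, 0.000000), k2 = (0.000000, 0.000000), k3 = (0.000000, 0.000000), k4 = (0.000000, 0.000000); V <- V + (h/6)(k1 + 2k2 + 2k3 + k4): V^p = 1.0000, V^q = -2.0000
step 3: k1 = (0.000000, 0.000000), k2 = (0.000000, 0.000000), k3 = (0.000000, 0.000000), k4 = (0.000000, 0.000000); V <- V + (h/6)(k1 + 2k2 + 2k3 + k4): V^p = 1.0000, V^q = -2.0000
step 4: k1 = (0.000000, 0.000000), k2 = (0.000000, 0.000000), k3 = (0.000000, 0.000000), k4 = (0.000000, 0.000000); V <- V + (h/6)(k1 + 2k2 + 2k3 + k4): V^p = 1.0000, V^q = -2.0000


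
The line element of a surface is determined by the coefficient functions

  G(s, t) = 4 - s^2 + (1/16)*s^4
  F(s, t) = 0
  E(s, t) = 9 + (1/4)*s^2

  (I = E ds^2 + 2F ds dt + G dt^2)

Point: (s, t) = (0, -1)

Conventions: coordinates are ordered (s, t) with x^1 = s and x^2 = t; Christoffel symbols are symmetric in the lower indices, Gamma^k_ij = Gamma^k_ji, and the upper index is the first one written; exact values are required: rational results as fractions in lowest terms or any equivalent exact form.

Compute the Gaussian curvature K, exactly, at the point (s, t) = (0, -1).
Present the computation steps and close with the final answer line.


E = 9, F = 0, G = 4, EG - F^2 = 36 at the point
E_s = 0, E_t = 0, F_s = 0, F_t = 0, G_s = 0, G_t = 0
E_tt = 0, F_st = 0, G_ss = -2
By Brioschi, K is (det M1 - det M2) divided by (EG - F^2) squared.
M1 = [[-E_tt/2 + F_st - G_ss/2, E_s/2, F_s - E_t/2], [F_t - G_s/2, E, F], [G_t/2, F, G]] = [[1, 0, 0], [0, 9, 0], [0, 0, 4]]; det M1 = 36
M2 = [[0, E_t/2, G_s/2], [E_t/2, E, F], [G_s/2, F, G]] = [[0, 0, 0], [0, 9, 0], [0, 0, 4]]; det M2 = 0
det M1 - det M2 = 36; K = 36 / (36)^2 = 1/36

Answer: K = 1/36


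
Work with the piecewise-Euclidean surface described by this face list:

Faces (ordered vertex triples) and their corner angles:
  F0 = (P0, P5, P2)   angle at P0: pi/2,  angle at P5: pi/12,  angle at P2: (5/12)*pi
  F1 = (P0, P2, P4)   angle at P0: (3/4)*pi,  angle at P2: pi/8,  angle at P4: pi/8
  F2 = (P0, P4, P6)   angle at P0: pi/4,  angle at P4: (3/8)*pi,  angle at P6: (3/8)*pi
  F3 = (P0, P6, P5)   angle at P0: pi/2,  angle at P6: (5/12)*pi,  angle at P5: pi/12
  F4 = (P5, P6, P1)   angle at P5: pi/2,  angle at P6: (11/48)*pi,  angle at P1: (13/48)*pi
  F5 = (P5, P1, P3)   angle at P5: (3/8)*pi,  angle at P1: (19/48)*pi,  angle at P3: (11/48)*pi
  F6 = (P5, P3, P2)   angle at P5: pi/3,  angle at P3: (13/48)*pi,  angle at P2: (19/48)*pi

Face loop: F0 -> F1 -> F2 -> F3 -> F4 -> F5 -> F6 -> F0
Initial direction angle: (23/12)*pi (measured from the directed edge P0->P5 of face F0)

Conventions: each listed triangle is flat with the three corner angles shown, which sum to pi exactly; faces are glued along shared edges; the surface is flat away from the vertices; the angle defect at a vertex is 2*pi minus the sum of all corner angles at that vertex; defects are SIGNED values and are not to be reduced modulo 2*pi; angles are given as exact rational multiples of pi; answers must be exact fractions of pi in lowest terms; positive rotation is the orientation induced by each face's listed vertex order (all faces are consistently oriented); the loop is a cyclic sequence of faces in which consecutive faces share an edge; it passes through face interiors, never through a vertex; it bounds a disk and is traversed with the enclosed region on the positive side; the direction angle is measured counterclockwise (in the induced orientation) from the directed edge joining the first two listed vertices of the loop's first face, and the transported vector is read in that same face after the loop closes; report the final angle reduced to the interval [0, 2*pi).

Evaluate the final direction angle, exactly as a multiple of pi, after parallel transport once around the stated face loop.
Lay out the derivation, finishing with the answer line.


enclosed vertex P0: corner angles sum to 2*pi, defect = 2*pi - 2*pi = 0
enclosed vertex P5: corner angles sum to (11/8)*pi, defect = 2*pi - (11/8)*pi = (5/8)*pi
transport around the loop rotates by the sum of enclosed defects; add to the initial angle mod 2*pi
final angle = (23/12)*pi + (5/8)*pi = (13/24)*pi (mod 2*pi)

Answer: final direction angle = (13/24)*pi
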